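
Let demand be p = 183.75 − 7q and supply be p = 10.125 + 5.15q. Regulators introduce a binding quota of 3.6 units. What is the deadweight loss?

694.24

Competitive equilibrium: 183.75 − 7q = 10.125 + 5.15q → q* = 14.2901, p* = 83.7191.
At q = 3.6: demand price = 183.75 − 7·3.6 = 158.55; supply price = 10.125 + 5.15·3.6 = 28.665.
Δq = 14.2901 − 3.6 = 10.6901; wedge = 158.55 − 28.665 = 129.885.
DWL = ½ × 10.6901 × 129.885 = 694.24.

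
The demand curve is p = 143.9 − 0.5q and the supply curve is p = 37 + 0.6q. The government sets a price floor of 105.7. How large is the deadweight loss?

237.54

Competitive equilibrium: 143.9 − 0.5q = 37 + 0.6q → q* = 97.1818, p* = 95.3091.
At the floor p = 105.7, quantity demanded = (143.9 − 105.7)/0.5 = 76.4.
Sellers' marginal cost at q' = 76.4: 37 + 0.6·76.4 = 82.84.
Δq = 97.1818 − 76.4 = 20.7818; wedge = 105.7 − 82.84 = 22.86.
Deadweight loss = ½ × 20.7818 × 22.86 = 237.54.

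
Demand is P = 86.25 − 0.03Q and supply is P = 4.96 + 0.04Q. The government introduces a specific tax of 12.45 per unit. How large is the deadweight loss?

1107.16

Competitive equilibrium: 86.25 − 0.03Q = 4.96 + 0.04Q → Q* = 1161.2857, P* = 51.4114.
With the tax, the buyer price exceeds the seller price by 12.45: (86.25 − 0.03Q) − (4.96 + 0.04Q) = 12.45 → Q' = 983.4286.
ΔQ = 1161.2857 − 983.4286 = 177.8571; the wedge equals the tax, 12.45.
Welfare loss = ½ × 177.8571 × 12.45 = 1107.16.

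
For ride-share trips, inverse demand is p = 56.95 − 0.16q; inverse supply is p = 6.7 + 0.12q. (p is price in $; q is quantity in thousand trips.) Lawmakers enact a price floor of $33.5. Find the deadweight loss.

$151.55 thousand

Competitive equilibrium: 56.95 − 0.16q = 6.7 + 0.12q → q* = 179.4643, p* = 28.2357.
At the floor p = 33.5, quantity demanded = (56.95 − 33.5)/0.16 = 146.5625.
Sellers' marginal cost at q' = 146.5625: 6.7 + 0.12·146.5625 = 24.2875.
Δq = 179.4643 − 146.5625 = 32.9018; wedge = 33.5 − 24.2875 = 9.2125.
The triangle = ½ × 32.9018 × 9.2125 = $151.55 thousand.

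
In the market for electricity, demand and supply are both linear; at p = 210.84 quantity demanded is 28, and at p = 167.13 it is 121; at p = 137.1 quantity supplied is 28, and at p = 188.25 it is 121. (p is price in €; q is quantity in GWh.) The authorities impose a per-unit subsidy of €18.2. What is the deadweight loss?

Demand slope = (167.13 − 210.84)/(121 − 28) = −0.47, so p = 224 − 0.47q.
Supply slope = (188.25 − 137.1)/(121 − 28) = 0.55, so p = 121.7 + 0.55q.
Competitive equilibrium: 224 − 0.47q = 121.7 + 0.55q → q* = 100.2941, p* = 176.8618.
The subsidy lowers effective supply by 18.2: p = 103.5 + 0.55q.
New quantity: 224 − 0.47q = 103.5 + 0.55q → q' = 118.1373.
Overproduction Δq = 118.1373 − 100.2941 = 17.8432; wedge = subsidy = 18.2.
The triangle = ½ × 17.8432 × 18.2 = €162.37.

€162.37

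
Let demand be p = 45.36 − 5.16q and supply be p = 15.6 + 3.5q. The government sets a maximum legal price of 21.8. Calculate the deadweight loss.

12

Competitive equilibrium: 45.36 − 5.16q = 15.6 + 3.5q → q* = 3.43649, p* = 27.62771.
At the ceiling p = 21.8, quantity supplied = (21.8 − 15.6)/3.5 = 1.77143.
Willingness to pay at q' = 1.77143: 45.36 − 5.16·1.77143 = 36.21942.
Δq = 3.43649 − 1.77143 = 1.66506; wedge = 36.21942 − 21.8 = 14.41942.
DWL = ½ × 1.66506 × 14.41942 = 12.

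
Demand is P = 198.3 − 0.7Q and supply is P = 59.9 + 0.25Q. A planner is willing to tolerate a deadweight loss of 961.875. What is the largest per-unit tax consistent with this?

Competitive equilibrium: 198.3 − 0.7Q = 59.9 + 0.25Q → Q* = 145.6842, P* = 96.3211.
A tax t gives ΔQ = t/0.95 and wedge t, so DWL = t²/1.9.
t²/1.9 = 961.875 → t² = 1827.5625 → t = 42.75.

42.75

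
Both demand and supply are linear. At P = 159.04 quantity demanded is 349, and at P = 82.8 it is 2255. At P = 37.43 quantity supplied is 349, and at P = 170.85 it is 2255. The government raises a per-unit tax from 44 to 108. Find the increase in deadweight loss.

Demand slope = (82.8 − 159.04)/(2255 − 349) = −0.04, so P = 173 − 0.04Q.
Supply slope = (170.85 − 37.43)/(2255 − 349) = 0.07, so P = 13 + 0.07Q.
Competitive equilibrium: 173 − 0.04Q = 13 + 0.07Q → Q* = 1454.5455, P* = 114.8182.
For a per-unit tax t: ΔQ = t/0.11, so DWL = ½·t·(t/0.11) = t²/0.22.
At t = 44: DWL = 8800. At t = 108: DWL = 53018.182.
Increase = 53018.182 − 8800 = 44218.18.

44218.18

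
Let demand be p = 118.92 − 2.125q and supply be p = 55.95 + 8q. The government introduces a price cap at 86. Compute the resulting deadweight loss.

Competitive equilibrium: 118.92 − 2.125q = 55.95 + 8q → q* = 6.2193, p* = 105.7041.
At the ceiling p = 86, quantity supplied = (86 − 55.95)/8 = 3.7563.
Willingness to pay at q' = 3.7563: 118.92 − 2.125·3.7563 = 110.9379.
Δq = 6.2193 − 3.7563 = 2.463; wedge = 110.9379 − 86 = 24.9379.
Welfare loss = ½ × 2.463 × 24.9379 = 30.71.

30.71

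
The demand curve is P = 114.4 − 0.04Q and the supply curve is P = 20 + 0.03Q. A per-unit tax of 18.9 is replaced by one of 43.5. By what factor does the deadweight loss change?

Competitive equilibrium: 114.4 − 0.04Q = 20 + 0.03Q → Q* = 1348.5714, P* = 60.4571.
For a per-unit tax t: ΔQ = t/0.07, so DWL = ½·t·(t/0.07) = t²/0.14.
At t = 18.9: DWL = 2551.5. At t = 43.5: DWL = 13516.071.
Ratio = (43.5/18.9)² = 5.297.

5.297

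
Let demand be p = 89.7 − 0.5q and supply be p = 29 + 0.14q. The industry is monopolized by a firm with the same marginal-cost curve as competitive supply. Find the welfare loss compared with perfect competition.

553.73

Competitive equilibrium: 89.7 − 0.5q = 29 + 0.14q → q* = 94.8438, p* = 42.2781.
Marginal revenue: MR = 89.7 − q. Set MR = MC: 89.7 − q = 29 + 0.14q → q_m = 53.2456.
Price p_m = 89.7 − 0.5·53.2456 = 63.0772; MC(q_m) = 29 + 0.14·53.2456 = 36.4544.
Competitive q* = 94.8438, so Δq = 41.5982; wedge = 63.0772 − 36.4544 = 26.6228.
Welfare loss = ½ × 41.5982 × 26.6228 = 553.73.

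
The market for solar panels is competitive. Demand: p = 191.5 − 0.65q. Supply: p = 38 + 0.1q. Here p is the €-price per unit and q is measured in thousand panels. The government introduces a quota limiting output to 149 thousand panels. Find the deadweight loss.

€1162.04 thousand

Competitive equilibrium: 191.5 − 0.65q = 38 + 0.1q → q* = 204.6667, p* = 58.4667.
At q = 149: demand price = 191.5 − 0.65·149 = 94.65; supply price = 38 + 0.1·149 = 52.9.
Δq = 204.6667 − 149 = 55.6667; wedge = 94.65 − 52.9 = 41.75.
Deadweight loss = ½ × 55.6667 × 41.75 = €1162.04 thousand.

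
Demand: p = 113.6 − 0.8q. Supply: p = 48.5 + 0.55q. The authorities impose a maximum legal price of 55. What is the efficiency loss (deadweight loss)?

Competitive equilibrium: 113.6 − 0.8q = 48.5 + 0.55q → q* = 48.22222, p* = 75.02222.
At the ceiling p = 55, quantity supplied = (55 − 48.5)/0.55 = 11.81818.
Willingness to pay at q' = 11.81818: 113.6 − 0.8·11.81818 = 104.14546.
Δq = 48.22222 − 11.81818 = 36.40404; wedge = 104.14546 − 55 = 49.14546.
The triangle = ½ × 36.40404 × 49.14546 = 894.55.

894.55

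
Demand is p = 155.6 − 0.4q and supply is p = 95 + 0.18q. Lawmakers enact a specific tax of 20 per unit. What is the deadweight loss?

Competitive equilibrium: 155.6 − 0.4q = 95 + 0.18q → q* = 104.4828, p* = 113.8069.
With the tax, the buyer price exceeds the seller price by 20: (155.6 − 0.4q) − (95 + 0.18q) = 20 → q' = 70.
Δq = 104.4828 − 70 = 34.4828; the wedge equals the tax, 20.
Deadweight loss = ½ × 34.4828 × 20 = 344.83.

344.83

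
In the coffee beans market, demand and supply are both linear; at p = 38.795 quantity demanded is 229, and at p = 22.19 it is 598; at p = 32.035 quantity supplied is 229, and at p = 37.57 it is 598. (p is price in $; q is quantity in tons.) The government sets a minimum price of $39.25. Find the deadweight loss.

$452.23

Demand slope = (22.19 − 38.795)/(598 − 229) = −0.045, so p = 49.1 − 0.045q.
Supply slope = (37.57 − 32.035)/(598 − 229) = 0.015, so p = 28.6 + 0.015q.
Competitive equilibrium: 49.1 − 0.045q = 28.6 + 0.015q → q* = 341.6667, p* = 33.725.
At the floor p = 39.25, quantity demanded = (49.1 − 39.25)/0.045 = 218.8889.
Sellers' marginal cost at q' = 218.8889: 28.6 + 0.015·218.8889 = 31.8833.
Δq = 341.6667 − 218.8889 = 122.7778; wedge = 39.25 − 31.8833 = 7.3667.
DWL = ½ × 122.7778 × 7.3667 = $452.23.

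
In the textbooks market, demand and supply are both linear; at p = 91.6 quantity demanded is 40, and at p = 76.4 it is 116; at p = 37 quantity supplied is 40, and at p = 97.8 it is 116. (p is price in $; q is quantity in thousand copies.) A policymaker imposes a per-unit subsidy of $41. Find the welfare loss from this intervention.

Demand slope = (76.4 − 91.6)/(116 − 40) = −0.2, so p = 99.6 − 0.2q.
Supply slope = (97.8 − 37)/(116 − 40) = 0.8, so p = 5 + 0.8q.
Competitive equilibrium: 99.6 − 0.2q = 5 + 0.8q → q* = 94.6, p* = 80.68.
The subsidy lowers effective supply by 41: p = 0.8q − 36.
New quantity: 99.6 − 0.2q = 0.8q − 36 → q' = 135.6.
Overproduction Δq = 135.6 − 94.6 = 41; wedge = subsidy = 41.
Welfare loss = ½ × 41 × 41 = $840.50 thousand.

$840.50 thousand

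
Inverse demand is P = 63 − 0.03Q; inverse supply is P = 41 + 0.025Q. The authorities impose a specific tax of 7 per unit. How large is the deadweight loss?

445.45

Competitive equilibrium: 63 − 0.03Q = 41 + 0.025Q → Q* = 400, P* = 51.
With the tax, the buyer price exceeds the seller price by 7: (63 − 0.03Q) − (41 + 0.025Q) = 7 → Q' = 272.7273.
ΔQ = 400 − 272.7273 = 127.2727; the wedge equals the tax, 7.
Deadweight loss = ½ × 127.2727 × 7 = 445.45.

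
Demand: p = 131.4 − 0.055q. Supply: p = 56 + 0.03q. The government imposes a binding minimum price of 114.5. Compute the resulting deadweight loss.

14286.46

Competitive equilibrium: 131.4 − 0.055q = 56 + 0.03q → q* = 887.05882, p* = 82.61176.
At the floor p = 114.5, quantity demanded = (131.4 − 114.5)/0.055 = 307.27273.
Sellers' marginal cost at q' = 307.27273: 56 + 0.03·307.27273 = 65.21818.
Δq = 887.05882 − 307.27273 = 579.78609; wedge = 114.5 − 65.21818 = 49.28182.
Deadweight loss = ½ × 579.78609 × 49.28182 = 14286.46.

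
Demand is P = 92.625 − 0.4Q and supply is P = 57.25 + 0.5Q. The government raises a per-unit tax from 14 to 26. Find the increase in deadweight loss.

266.67

Competitive equilibrium: 92.625 − 0.4Q = 57.25 + 0.5Q → Q* = 39.3056, P* = 76.9028.
For a per-unit tax t: ΔQ = t/0.9, so DWL = ½·t·(t/0.9) = t²/1.8.
At t = 14: DWL = 108.889. At t = 26: DWL = 375.556.
Increase = 375.556 − 108.889 = 266.67.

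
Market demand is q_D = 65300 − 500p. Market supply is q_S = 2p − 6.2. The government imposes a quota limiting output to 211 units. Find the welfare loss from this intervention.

In inverse form: demand p = 130.6 − 0.002q, supply p = 3.1 + 0.5q.
Competitive equilibrium: 130.6 − 0.002q = 3.1 + 0.5q → q* = 253.9841, p* = 130.092.
At q = 211: demand price = 130.6 − 0.002·211 = 130.178; supply price = 3.1 + 0.5·211 = 108.6.
Δq = 253.9841 − 211 = 42.9841; wedge = 130.178 − 108.6 = 21.578.
Deadweight loss = ½ × 42.9841 × 21.578 = 463.76.

463.76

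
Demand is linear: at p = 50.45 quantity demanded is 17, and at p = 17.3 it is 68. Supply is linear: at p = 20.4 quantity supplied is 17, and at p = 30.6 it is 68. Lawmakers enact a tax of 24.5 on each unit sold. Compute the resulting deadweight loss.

Demand slope = (17.3 − 50.45)/(68 − 17) = −0.65, so p = 61.5 − 0.65q.
Supply slope = (30.6 − 20.4)/(68 − 17) = 0.2, so p = 17 + 0.2q.
Competitive equilibrium: 61.5 − 0.65q = 17 + 0.2q → q* = 52.3529, p* = 27.4706.
With the tax, the buyer price exceeds the seller price by 24.5: (61.5 − 0.65q) − (17 + 0.2q) = 24.5 → q' = 23.5294.
Δq = 52.3529 − 23.5294 = 28.8235; the wedge equals the tax, 24.5.
Welfare loss = ½ × 28.8235 × 24.5 = 353.09.

353.09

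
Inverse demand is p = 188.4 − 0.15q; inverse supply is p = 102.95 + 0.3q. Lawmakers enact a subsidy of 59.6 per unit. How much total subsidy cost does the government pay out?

Competitive equilibrium: 188.4 − 0.15q = 102.95 + 0.3q → q* = 189.88889, p* = 159.91667.
The subsidy lowers effective supply by 59.6: p = 43.35 + 0.3q.
New quantity: 188.4 − 0.15q = 43.35 + 0.3q → q' = 322.33333.
Total subsidy cost = 59.6 × 322.33333 = 19211.07.

19211.07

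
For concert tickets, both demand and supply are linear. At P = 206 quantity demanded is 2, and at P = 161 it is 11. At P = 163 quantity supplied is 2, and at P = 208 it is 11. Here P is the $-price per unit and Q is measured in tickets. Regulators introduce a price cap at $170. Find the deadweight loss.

$42.05

Demand slope = (161 − 206)/(11 − 2) = −5, so P = 216 − 5Q.
Supply slope = (208 − 163)/(11 − 2) = 5, so P = 153 + 5Q.
Competitive equilibrium: 216 − 5Q = 153 + 5Q → Q* = 6.3, P* = 184.5.
At the ceiling P = 170, quantity supplied = (170 − 153)/5 = 3.4.
Willingness to pay at Q' = 3.4: 216 − 5·3.4 = 199.
ΔQ = 6.3 − 3.4 = 2.9; wedge = 199 − 170 = 29.
The triangle = ½ × 2.9 × 29 = $42.05.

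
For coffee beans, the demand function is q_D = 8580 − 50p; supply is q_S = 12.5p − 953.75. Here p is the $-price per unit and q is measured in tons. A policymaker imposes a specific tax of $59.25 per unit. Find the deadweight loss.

In inverse form: demand p = 171.6 − 0.02q, supply p = 76.3 + 0.08q.
Competitive equilibrium: 171.6 − 0.02q = 76.3 + 0.08q → q* = 953, p* = 152.54.
With the tax, the buyer price exceeds the seller price by 59.25: (171.6 − 0.02q) − (76.3 + 0.08q) = 59.25 → q' = 360.5.
Δq = 953 − 360.5 = 592.5; the wedge equals the tax, 59.25.
Welfare loss = ½ × 592.5 × 59.25 = $17552.81.

$17552.81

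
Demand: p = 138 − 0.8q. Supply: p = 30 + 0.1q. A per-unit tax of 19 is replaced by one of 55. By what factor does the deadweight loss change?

8.380

Competitive equilibrium: 138 − 0.8q = 30 + 0.1q → q* = 120, p* = 42.
For a per-unit tax t: Δq = t/0.9, so DWL = ½·t·(t/0.9) = t²/1.8.
At t = 19: DWL = 200.556. At t = 55: DWL = 1680.556.
Ratio = (55/19)² = 8.380.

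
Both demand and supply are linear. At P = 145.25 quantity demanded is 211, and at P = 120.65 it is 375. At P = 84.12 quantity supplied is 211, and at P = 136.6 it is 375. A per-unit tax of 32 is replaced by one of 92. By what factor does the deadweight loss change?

8.266

Demand slope = (120.65 − 145.25)/(375 − 211) = −0.15, so P = 176.9 − 0.15Q.
Supply slope = (136.6 − 84.12)/(375 − 211) = 0.32, so P = 16.6 + 0.32Q.
Competitive equilibrium: 176.9 − 0.15Q = 16.6 + 0.32Q → Q* = 341.0638, P* = 125.7404.
For a per-unit tax t: ΔQ = t/0.47, so DWL = ½·t·(t/0.47) = t²/0.94.
At t = 32: DWL = 1089.362. At t = 92: DWL = 9004.255.
Ratio = (92/32)² = 8.266.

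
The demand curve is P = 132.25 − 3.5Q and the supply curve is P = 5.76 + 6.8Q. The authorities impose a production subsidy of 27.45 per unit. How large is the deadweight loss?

36.58

Competitive equilibrium: 132.25 − 3.5Q = 5.76 + 6.8Q → Q* = 12.2806, P* = 89.268.
The subsidy lowers effective supply by 27.45: P = 6.8Q − 21.69.
New quantity: 132.25 − 3.5Q = 6.8Q − 21.69 → Q' = 14.9456.
Overproduction ΔQ = 14.9456 − 12.2806 = 2.665; wedge = subsidy = 27.45.
Welfare loss = ½ × 2.665 × 27.45 = 36.58.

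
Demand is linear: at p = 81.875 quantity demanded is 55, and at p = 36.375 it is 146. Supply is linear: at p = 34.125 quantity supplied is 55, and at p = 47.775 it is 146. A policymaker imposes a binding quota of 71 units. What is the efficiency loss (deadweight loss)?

1073.09

Demand slope = (36.375 − 81.875)/(146 − 55) = −0.5, so p = 109.375 − 0.5q.
Supply slope = (47.775 − 34.125)/(146 − 55) = 0.15, so p = 25.875 + 0.15q.
Competitive equilibrium: 109.375 − 0.5q = 25.875 + 0.15q → q* = 128.4615, p* = 45.1442.
At q = 71: demand price = 109.375 − 0.5·71 = 73.875; supply price = 25.875 + 0.15·71 = 36.525.
Δq = 128.4615 − 71 = 57.4615; wedge = 73.875 − 36.525 = 37.35.
Welfare loss = ½ × 57.4615 × 37.35 = 1073.09.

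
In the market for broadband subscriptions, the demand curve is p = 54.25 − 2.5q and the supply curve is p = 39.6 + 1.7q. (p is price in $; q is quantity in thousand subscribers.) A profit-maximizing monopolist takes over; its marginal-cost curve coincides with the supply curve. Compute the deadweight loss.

Competitive equilibrium: 54.25 − 2.5q = 39.6 + 1.7q → q* = 3.4881, p* = 45.5298.
Marginal revenue: MR = 54.25 − 5q. Set MR = MC: 54.25 − 5q = 39.6 + 1.7q → q_m = 2.1866.
Price p_m = 54.25 − 2.5·2.1866 = 48.7835; MC(q_m) = 39.6 + 1.7·2.1866 = 43.3172.
Competitive q* = 3.4881, so Δq = 1.3015; wedge = 48.7835 − 43.3172 = 5.4663.
Welfare loss = ½ × 1.3015 × 5.4663 = $3.56 thousand.

$3.56 thousand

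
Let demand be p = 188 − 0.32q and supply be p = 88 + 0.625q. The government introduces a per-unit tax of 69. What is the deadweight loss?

Competitive equilibrium: 188 − 0.32q = 88 + 0.625q → q* = 105.8201, p* = 154.1376.
With the tax, the buyer price exceeds the seller price by 69: (188 − 0.32q) − (88 + 0.625q) = 69 → q' = 32.8042.
Δq = 105.8201 − 32.8042 = 73.0159; the wedge equals the tax, 69.
The triangle = ½ × 73.0159 × 69 = 2519.05.

2519.05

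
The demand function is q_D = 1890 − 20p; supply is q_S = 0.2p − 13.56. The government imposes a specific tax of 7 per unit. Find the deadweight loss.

4.85

In inverse form: demand p = 94.5 − 0.05q, supply p = 67.8 + 5q.
Competitive equilibrium: 94.5 − 0.05q = 67.8 + 5q → q* = 5.2871, p* = 94.2356.
With the tax, the buyer price exceeds the seller price by 7: (94.5 − 0.05q) − (67.8 + 5q) = 7 → q' = 3.901.
Δq = 5.2871 − 3.901 = 1.3861; the wedge equals the tax, 7.
The triangle = ½ × 1.3861 × 7 = 4.85.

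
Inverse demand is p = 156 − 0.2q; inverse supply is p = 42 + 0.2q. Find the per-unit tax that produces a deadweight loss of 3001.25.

49

Competitive equilibrium: 156 − 0.2q = 42 + 0.2q → q* = 285, p* = 99.
A tax t gives Δq = t/0.4 and wedge t, so DWL = t²/0.8.
t²/0.8 = 3001.25 → t² = 2401 → t = 49.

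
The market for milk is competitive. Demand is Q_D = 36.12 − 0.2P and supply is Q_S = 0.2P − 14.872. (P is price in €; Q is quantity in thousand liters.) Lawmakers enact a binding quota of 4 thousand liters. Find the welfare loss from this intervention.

€219.39 thousand

In inverse form: demand P = 180.6 − 5Q, supply P = 74.36 + 5Q.
Competitive equilibrium: 180.6 − 5Q = 74.36 + 5Q → Q* = 10.624, P* = 127.48.
At Q = 4: demand price = 180.6 − 5·4 = 160.6; supply price = 74.36 + 5·4 = 94.36.
ΔQ = 10.624 − 4 = 6.624; wedge = 160.6 − 94.36 = 66.24.
DWL = ½ × 6.624 × 66.24 = €219.39 thousand.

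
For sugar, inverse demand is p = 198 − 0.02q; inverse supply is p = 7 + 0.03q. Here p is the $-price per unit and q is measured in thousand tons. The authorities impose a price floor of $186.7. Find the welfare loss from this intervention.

$264875.625 thousand

Competitive equilibrium: 198 − 0.02q = 7 + 0.03q → q* = 3820, p* = 121.6.
At the floor p = 186.7, quantity demanded = (198 − 186.7)/0.02 = 565.
Sellers' marginal cost at q' = 565: 7 + 0.03·565 = 23.95.
Δq = 3820 − 565 = 3255; wedge = 186.7 − 23.95 = 162.75.
The triangle = ½ × 3255 × 162.75 = $264875.625 thousand.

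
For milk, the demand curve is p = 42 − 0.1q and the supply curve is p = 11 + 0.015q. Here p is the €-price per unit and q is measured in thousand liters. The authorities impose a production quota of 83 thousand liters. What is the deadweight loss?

Competitive equilibrium: 42 − 0.1q = 11 + 0.015q → q* = 269.5652, p* = 15.0435.
At q = 83: demand price = 42 − 0.1·83 = 33.7; supply price = 11 + 0.015·83 = 12.245.
Δq = 269.5652 − 83 = 186.5652; wedge = 33.7 − 12.245 = 21.455.
DWL = ½ × 186.5652 × 21.455 = €2001.38 thousand.

€2001.38 thousand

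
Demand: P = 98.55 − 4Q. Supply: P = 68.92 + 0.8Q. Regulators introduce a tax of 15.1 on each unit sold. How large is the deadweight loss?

23.75

Competitive equilibrium: 98.55 − 4Q = 68.92 + 0.8Q → Q* = 6.1729, P* = 73.8583.
With the tax, the buyer price exceeds the seller price by 15.1: (98.55 − 4Q) − (68.92 + 0.8Q) = 15.1 → Q' = 3.0271.
ΔQ = 6.1729 − 3.0271 = 3.1458; the wedge equals the tax, 15.1.
Welfare loss = ½ × 3.1458 × 15.1 = 23.75.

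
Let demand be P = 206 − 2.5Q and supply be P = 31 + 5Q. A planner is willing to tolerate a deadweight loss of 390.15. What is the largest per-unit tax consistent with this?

76.5

Competitive equilibrium: 206 − 2.5Q = 31 + 5Q → Q* = 23.3333, P* = 147.6667.
A tax t gives ΔQ = t/7.5 and wedge t, so DWL = t²/15.
t²/15 = 390.15 → t² = 5852.25 → t = 76.5.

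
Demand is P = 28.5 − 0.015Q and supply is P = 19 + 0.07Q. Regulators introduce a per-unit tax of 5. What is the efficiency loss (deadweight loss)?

147.06

Competitive equilibrium: 28.5 − 0.015Q = 19 + 0.07Q → Q* = 111.7647, P* = 26.8235.
With the tax, the buyer price exceeds the seller price by 5: (28.5 − 0.015Q) − (19 + 0.07Q) = 5 → Q' = 52.9412.
ΔQ = 111.7647 − 52.9412 = 58.8235; the wedge equals the tax, 5.
The triangle = ½ × 58.8235 × 5 = 147.06.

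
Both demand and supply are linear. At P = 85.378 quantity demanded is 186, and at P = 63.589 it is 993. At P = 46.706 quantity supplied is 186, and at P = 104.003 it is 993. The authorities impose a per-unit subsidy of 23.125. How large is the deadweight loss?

Demand slope = (63.589 − 85.378)/(993 − 186) = −0.027, so P = 90.4 − 0.027Q.
Supply slope = (104.003 − 46.706)/(993 − 186) = 0.071, so P = 33.5 + 0.071Q.
Competitive equilibrium: 90.4 − 0.027Q = 33.5 + 0.071Q → Q* = 580.6122, P* = 74.7235.
The subsidy lowers effective supply by 23.125: P = 10.375 + 0.071Q.
New quantity: 90.4 − 0.027Q = 10.375 + 0.071Q → Q' = 816.5816.
Overproduction ΔQ = 816.5816 − 580.6122 = 235.9694; wedge = subsidy = 23.125.
Welfare loss = ½ × 235.9694 × 23.125 = 2728.40.

2728.40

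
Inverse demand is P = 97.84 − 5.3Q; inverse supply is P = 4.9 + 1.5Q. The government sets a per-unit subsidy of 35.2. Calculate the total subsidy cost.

663.31

Competitive equilibrium: 97.84 − 5.3Q = 4.9 + 1.5Q → Q* = 13.6676, P* = 25.4015.
The subsidy lowers effective supply by 35.2: P = 1.5Q − 30.3.
New quantity: 97.84 − 5.3Q = 1.5Q − 30.3 → Q' = 18.8441.
Total subsidy cost = 35.2 × 18.8441 = 663.31.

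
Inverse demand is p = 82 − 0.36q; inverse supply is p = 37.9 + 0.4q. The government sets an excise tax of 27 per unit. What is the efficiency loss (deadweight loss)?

479.61

Competitive equilibrium: 82 − 0.36q = 37.9 + 0.4q → q* = 58.0263, p* = 61.1105.
With the tax, the buyer price exceeds the seller price by 27: (82 − 0.36q) − (37.9 + 0.4q) = 27 → q' = 22.5.
Δq = 58.0263 − 22.5 = 35.5263; the wedge equals the tax, 27.
Deadweight loss = ½ × 35.5263 × 27 = 479.61.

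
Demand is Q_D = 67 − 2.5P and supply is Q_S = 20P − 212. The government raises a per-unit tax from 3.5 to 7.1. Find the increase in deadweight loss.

In inverse form: demand P = 26.8 − 0.4Q, supply P = 10.6 + 0.05Q.
Competitive equilibrium: 26.8 − 0.4Q = 10.6 + 0.05Q → Q* = 36, P* = 12.4.
For a per-unit tax t: ΔQ = t/0.45, so DWL = ½·t·(t/0.45) = t²/0.9.
At t = 3.5: DWL = 13.611. At t = 7.1: DWL = 56.011.
Increase = 56.011 − 13.611 = 42.40.

42.40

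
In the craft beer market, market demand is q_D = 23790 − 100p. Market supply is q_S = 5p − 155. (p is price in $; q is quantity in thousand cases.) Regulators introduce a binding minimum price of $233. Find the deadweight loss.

$25752.38 thousand

In inverse form: demand p = 237.9 − 0.01q, supply p = 31 + 0.2q.
Competitive equilibrium: 237.9 − 0.01q = 31 + 0.2q → q* = 985.2381, p* = 228.0476.
At the floor p = 233, quantity demanded = (237.9 − 233)/0.01 = 490.
Sellers' marginal cost at q' = 490: 31 + 0.2·490 = 129.
Δq = 985.2381 − 490 = 495.2381; wedge = 233 − 129 = 104.
Welfare loss = ½ × 495.2381 × 104 = $25752.38 thousand.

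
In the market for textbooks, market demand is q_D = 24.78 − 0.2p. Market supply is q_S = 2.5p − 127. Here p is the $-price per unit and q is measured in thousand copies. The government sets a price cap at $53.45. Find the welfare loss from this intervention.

In inverse form: demand p = 123.9 − 5q, supply p = 50.8 + 0.4q.
Competitive equilibrium: 123.9 − 5q = 50.8 + 0.4q → q* = 13.537, p* = 56.2148.
At the ceiling p = 53.45, quantity supplied = (53.45 − 50.8)/0.4 = 6.625.
Willingness to pay at q' = 6.625: 123.9 − 5·6.625 = 90.775.
Δq = 13.537 − 6.625 = 6.912; wedge = 90.775 − 53.45 = 37.325.
The triangle = ½ × 6.912 × 37.325 = $129 thousand.

$129 thousand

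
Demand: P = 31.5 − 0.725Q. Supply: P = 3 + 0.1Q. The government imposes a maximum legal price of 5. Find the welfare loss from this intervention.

87.27

Competitive equilibrium: 31.5 − 0.725Q = 3 + 0.1Q → Q* = 34.5455, P* = 6.4545.
At the ceiling P = 5, quantity supplied = (5 − 3)/0.1 = 20.
Willingness to pay at Q' = 20: 31.5 − 0.725·20 = 17.
ΔQ = 34.5455 − 20 = 14.5455; wedge = 17 − 5 = 12.
DWL = ½ × 14.5455 × 12 = 87.27.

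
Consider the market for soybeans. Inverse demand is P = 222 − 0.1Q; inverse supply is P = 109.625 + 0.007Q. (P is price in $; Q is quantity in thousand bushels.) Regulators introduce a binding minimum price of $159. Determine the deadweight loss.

Competitive equilibrium: 222 − 0.1Q = 109.625 + 0.007Q → Q* = 1050.2336, P* = 116.9766.
At the floor P = 159, quantity demanded = (222 − 159)/0.1 = 630.
Sellers' marginal cost at Q' = 630: 109.625 + 0.007·630 = 114.035.
ΔQ = 1050.2336 − 630 = 420.2336; wedge = 159 − 114.035 = 44.965.
The triangle = ½ × 420.2336 × 44.965 = $9447.90 thousand.

$9447.90 thousand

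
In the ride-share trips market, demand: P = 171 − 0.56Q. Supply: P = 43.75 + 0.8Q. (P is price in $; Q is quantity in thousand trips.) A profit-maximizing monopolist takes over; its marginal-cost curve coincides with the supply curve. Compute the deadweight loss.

Competitive equilibrium: 171 − 0.56Q = 43.75 + 0.8Q → Q* = 93.5662, P* = 118.6029.
Marginal revenue: MR = 171 − 1.12Q. Set MR = MC: 171 − 1.12Q = 43.75 + 0.8Q → Q_m = 66.276.
Price P_m = 171 − 0.56·66.276 = 133.8854; MC(Q_m) = 43.75 + 0.8·66.276 = 96.7708.
Competitive Q* = 93.5662, so ΔQ = 27.2902; wedge = 133.8854 − 96.7708 = 37.1146.
The triangle = ½ × 27.2902 × 37.1146 = $506.43 thousand.

$506.43 thousand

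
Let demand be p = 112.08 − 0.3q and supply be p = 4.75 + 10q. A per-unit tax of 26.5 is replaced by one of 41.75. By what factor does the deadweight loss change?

2.482

Competitive equilibrium: 112.08 − 0.3q = 4.75 + 10q → q* = 10.4204, p* = 108.9539.
For a per-unit tax t: Δq = t/10.3, so DWL = ½·t·(t/10.3) = t²/20.6.
At t = 26.5: DWL = 34.090. At t = 41.75: DWL = 84.615.
Ratio = (41.75/26.5)² = 2.482.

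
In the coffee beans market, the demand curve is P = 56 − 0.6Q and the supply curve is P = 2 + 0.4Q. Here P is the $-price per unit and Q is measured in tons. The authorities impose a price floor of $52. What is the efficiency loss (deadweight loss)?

Competitive equilibrium: 56 − 0.6Q = 2 + 0.4Q → Q* = 54, P* = 23.6.
At the floor P = 52, quantity demanded = (56 − 52)/0.6 = 6.6667.
Sellers' marginal cost at Q' = 6.6667: 2 + 0.4·6.6667 = 4.6667.
ΔQ = 54 − 6.6667 = 47.3333; wedge = 52 − 4.6667 = 47.3333.
Welfare loss = ½ × 47.3333 × 47.3333 = $1120.22.

$1120.22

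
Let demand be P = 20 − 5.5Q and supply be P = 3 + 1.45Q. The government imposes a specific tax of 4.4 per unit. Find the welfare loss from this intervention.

Competitive equilibrium: 20 − 5.5Q = 3 + 1.45Q → Q* = 2.446, P* = 6.5468.
With the tax, the buyer price exceeds the seller price by 4.4: (20 − 5.5Q) − (3 + 1.45Q) = 4.4 → Q' = 1.8129.
ΔQ = 2.446 − 1.8129 = 0.6331; the wedge equals the tax, 4.4.
Deadweight loss = ½ × 0.6331 × 4.4 = 1.39.

1.39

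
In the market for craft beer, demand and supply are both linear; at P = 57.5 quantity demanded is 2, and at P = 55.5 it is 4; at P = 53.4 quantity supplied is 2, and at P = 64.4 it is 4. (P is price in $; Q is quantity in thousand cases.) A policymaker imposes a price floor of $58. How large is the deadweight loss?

Demand slope = (55.5 − 57.5)/(4 − 2) = −1, so P = 59.5 − Q.
Supply slope = (64.4 − 53.4)/(4 − 2) = 5.5, so P = 42.4 + 5.5Q.
Competitive equilibrium: 59.5 − Q = 42.4 + 5.5Q → Q* = 2.6308, P* = 56.8692.
At the floor P = 58, quantity demanded = (59.5 − 58)/1 = 1.5.
Sellers' marginal cost at Q' = 1.5: 42.4 + 5.5·1.5 = 50.65.
ΔQ = 2.6308 − 1.5 = 1.1308; wedge = 58 − 50.65 = 7.35.
DWL = ½ × 1.1308 × 7.35 = $4.16 thousand.

$4.16 thousand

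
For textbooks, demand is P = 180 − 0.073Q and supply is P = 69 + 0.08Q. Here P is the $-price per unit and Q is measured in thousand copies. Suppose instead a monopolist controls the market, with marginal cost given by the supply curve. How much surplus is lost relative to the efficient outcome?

$4201.01 thousand

Competitive equilibrium: 180 − 0.073Q = 69 + 0.08Q → Q* = 725.4902, P* = 127.0392.
Marginal revenue: MR = 180 − 0.146Q. Set MR = MC: 180 − 0.146Q = 69 + 0.08Q → Q_m = 491.1504.
Price P_m = 180 − 0.073·491.1504 = 144.146; MC(Q_m) = 69 + 0.08·491.1504 = 108.292.
Competitive Q* = 725.4902, so ΔQ = 234.3398; wedge = 144.146 − 108.292 = 35.854.
Deadweight loss = ½ × 234.3398 × 35.854 = $4201.01 thousand.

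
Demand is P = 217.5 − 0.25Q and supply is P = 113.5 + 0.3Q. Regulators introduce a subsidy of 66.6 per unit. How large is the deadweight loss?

Competitive equilibrium: 217.5 − 0.25Q = 113.5 + 0.3Q → Q* = 189.0909, P* = 170.2273.
The subsidy lowers effective supply by 66.6: P = 46.9 + 0.3Q.
New quantity: 217.5 − 0.25Q = 46.9 + 0.3Q → Q' = 310.1818.
Overproduction ΔQ = 310.1818 − 189.0909 = 121.0909; wedge = subsidy = 66.6.
Welfare loss = ½ × 121.0909 × 66.6 = 4032.33.

4032.33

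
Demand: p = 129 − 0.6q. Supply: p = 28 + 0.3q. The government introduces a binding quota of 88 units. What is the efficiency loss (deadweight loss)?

Competitive equilibrium: 129 − 0.6q = 28 + 0.3q → q* = 112.2222, p* = 61.6667.
At q = 88: demand price = 129 − 0.6·88 = 76.2; supply price = 28 + 0.3·88 = 54.4.
Δq = 112.2222 − 88 = 24.2222; wedge = 76.2 − 54.4 = 21.8.
Deadweight loss = ½ × 24.2222 × 21.8 = 264.02.

264.02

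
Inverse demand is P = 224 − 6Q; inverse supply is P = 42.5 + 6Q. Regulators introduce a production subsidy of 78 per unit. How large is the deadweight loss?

253.50

Competitive equilibrium: 224 − 6Q = 42.5 + 6Q → Q* = 15.125, P* = 133.25.
The subsidy lowers effective supply by 78: P = 6Q − 35.5.
New quantity: 224 − 6Q = 6Q − 35.5 → Q' = 21.625.
Overproduction ΔQ = 21.625 − 15.125 = 6.5; wedge = subsidy = 78.
The triangle = ½ × 6.5 × 78 = 253.50.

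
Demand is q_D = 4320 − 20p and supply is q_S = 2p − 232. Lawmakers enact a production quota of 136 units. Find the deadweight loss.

577.31

In inverse form: demand p = 216 − 0.05q, supply p = 116 + 0.5q.
Competitive equilibrium: 216 − 0.05q = 116 + 0.5q → q* = 181.8182, p* = 206.9091.
At q = 136: demand price = 216 − 0.05·136 = 209.2; supply price = 116 + 0.5·136 = 184.
Δq = 181.8182 − 136 = 45.8182; wedge = 209.2 − 184 = 25.2.
Welfare loss = ½ × 45.8182 × 25.2 = 577.31.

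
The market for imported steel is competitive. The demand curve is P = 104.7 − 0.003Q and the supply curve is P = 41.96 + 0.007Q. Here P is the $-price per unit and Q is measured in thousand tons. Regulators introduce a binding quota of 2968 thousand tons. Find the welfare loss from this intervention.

Competitive equilibrium: 104.7 − 0.003Q = 41.96 + 0.007Q → Q* = 6274, P* = 85.878.
At Q = 2968: demand price = 104.7 − 0.003·2968 = 95.796; supply price = 41.96 + 0.007·2968 = 62.736.
ΔQ = 6274 − 2968 = 3306; wedge = 95.796 − 62.736 = 33.06.
DWL = ½ × 3306 × 33.06 = $54648.18 thousand.

$54648.18 thousand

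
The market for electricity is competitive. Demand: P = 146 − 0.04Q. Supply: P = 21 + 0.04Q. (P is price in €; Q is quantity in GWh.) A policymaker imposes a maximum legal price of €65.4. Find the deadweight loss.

Competitive equilibrium: 146 − 0.04Q = 21 + 0.04Q → Q* = 1562.5, P* = 83.5.
At the ceiling P = 65.4, quantity supplied = (65.4 − 21)/0.04 = 1110.
Willingness to pay at Q' = 1110: 146 − 0.04·1110 = 101.6.
ΔQ = 1562.5 − 1110 = 452.5; wedge = 101.6 − 65.4 = 36.2.
Deadweight loss = ½ × 452.5 × 36.2 = €8190.25.

€8190.25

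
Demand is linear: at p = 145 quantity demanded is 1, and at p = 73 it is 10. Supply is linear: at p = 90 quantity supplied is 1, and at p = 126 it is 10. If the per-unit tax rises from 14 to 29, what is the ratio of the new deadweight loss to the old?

4.291

Demand slope = (73 − 145)/(10 − 1) = −8, so p = 153 − 8q.
Supply slope = (126 − 90)/(10 − 1) = 4, so p = 86 + 4q.
Competitive equilibrium: 153 − 8q = 86 + 4q → q* = 5.5833, p* = 108.3333.
For a per-unit tax t: Δq = t/12, so DWL = ½·t·(t/12) = t²/24.
At t = 14: DWL = 8.167. At t = 29: DWL = 35.042.
Ratio = (29/14)² = 4.291.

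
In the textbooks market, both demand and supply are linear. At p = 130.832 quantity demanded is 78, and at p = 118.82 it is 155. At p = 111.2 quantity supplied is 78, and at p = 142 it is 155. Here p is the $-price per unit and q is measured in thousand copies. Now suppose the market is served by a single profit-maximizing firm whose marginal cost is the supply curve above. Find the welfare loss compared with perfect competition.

Demand slope = (118.82 − 130.832)/(155 − 78) = −0.156, so p = 143 − 0.156q.
Supply slope = (142 − 111.2)/(155 − 78) = 0.4, so p = 80 + 0.4q.
Competitive equilibrium: 143 − 0.156q = 80 + 0.4q → q* = 113.3094, p* = 125.3237.
Marginal revenue: MR = 143 − 0.312q. Set MR = MC: 143 − 0.312q = 80 + 0.4q → q_m = 88.4831.
Price p_m = 143 − 0.156·88.4831 = 129.1966; MC(q_m) = 80 + 0.4·88.4831 = 115.3932.
Competitive q* = 113.3094, so Δq = 24.8263; wedge = 129.1966 − 115.3932 = 13.8034.
DWL = ½ × 24.8263 × 13.8034 = $171.34 thousand.

$171.34 thousand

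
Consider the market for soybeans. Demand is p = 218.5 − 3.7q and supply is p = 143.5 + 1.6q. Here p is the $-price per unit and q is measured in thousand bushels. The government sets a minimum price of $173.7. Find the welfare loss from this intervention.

$11.06 thousand

Competitive equilibrium: 218.5 − 3.7q = 143.5 + 1.6q → q* = 14.1509, p* = 166.1415.
At the floor p = 173.7, quantity demanded = (218.5 − 173.7)/3.7 = 12.1081.
Sellers' marginal cost at q' = 12.1081: 143.5 + 1.6·12.1081 = 162.873.
Δq = 14.1509 − 12.1081 = 2.0428; wedge = 173.7 − 162.873 = 10.827.
Welfare loss = ½ × 2.0428 × 10.827 = $11.06 thousand.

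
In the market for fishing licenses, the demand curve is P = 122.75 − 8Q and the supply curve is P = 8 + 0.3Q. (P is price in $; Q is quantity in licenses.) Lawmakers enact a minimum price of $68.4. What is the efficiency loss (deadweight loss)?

$205.19

Competitive equilibrium: 122.75 − 8Q = 8 + 0.3Q → Q* = 13.8253, P* = 12.1476.
At the floor P = 68.4, quantity demanded = (122.75 − 68.4)/8 = 6.7938.
Sellers' marginal cost at Q' = 6.7938: 8 + 0.3·6.7938 = 10.0381.
ΔQ = 13.8253 − 6.7938 = 7.0315; wedge = 68.4 − 10.0381 = 58.3619.
Deadweight loss = ½ × 7.0315 × 58.3619 = $205.19.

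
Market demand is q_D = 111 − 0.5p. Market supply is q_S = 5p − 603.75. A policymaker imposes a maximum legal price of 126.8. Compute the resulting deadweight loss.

In inverse form: demand p = 222 − 2q, supply p = 120.75 + 0.2q.
Competitive equilibrium: 222 − 2q = 120.75 + 0.2q → q* = 46.0227, p* = 129.9545.
At the ceiling p = 126.8, quantity supplied = (126.8 − 120.75)/0.2 = 30.25.
Willingness to pay at q' = 30.25: 222 − 2·30.25 = 161.5.
Δq = 46.0227 − 30.25 = 15.7727; wedge = 161.5 − 126.8 = 34.7.
Deadweight loss = ½ × 15.7727 × 34.7 = 273.66.

273.66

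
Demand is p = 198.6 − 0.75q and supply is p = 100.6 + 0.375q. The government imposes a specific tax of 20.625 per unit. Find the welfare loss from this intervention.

189.06

Competitive equilibrium: 198.6 − 0.75q = 100.6 + 0.375q → q* = 87.1111, p* = 133.2667.
With the tax, the buyer price exceeds the seller price by 20.625: (198.6 − 0.75q) − (100.6 + 0.375q) = 20.625 → q' = 68.7778.
Δq = 87.1111 − 68.7778 = 18.3333; the wedge equals the tax, 20.625.
Welfare loss = ½ × 18.3333 × 20.625 = 189.06.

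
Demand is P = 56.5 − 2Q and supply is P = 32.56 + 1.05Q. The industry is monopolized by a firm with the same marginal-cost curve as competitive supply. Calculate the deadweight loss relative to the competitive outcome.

Competitive equilibrium: 56.5 − 2Q = 32.56 + 1.05Q → Q* = 7.8492, P* = 40.8016.
Marginal revenue: MR = 56.5 − 4Q. Set MR = MC: 56.5 − 4Q = 32.56 + 1.05Q → Q_m = 4.7406.
Price P_m = 56.5 − 2·4.7406 = 47.0188; MC(Q_m) = 32.56 + 1.05·4.7406 = 37.5376.
Competitive Q* = 7.8492, so ΔQ = 3.1086; wedge = 47.0188 − 37.5376 = 9.4812.
Welfare loss = ½ × 3.1086 × 9.4812 = 14.74.

14.74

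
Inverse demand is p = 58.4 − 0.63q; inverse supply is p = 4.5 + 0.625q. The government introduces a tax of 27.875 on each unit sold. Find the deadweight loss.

Competitive equilibrium: 58.4 − 0.63q = 4.5 + 0.625q → q* = 42.9482, p* = 31.3426.
With the tax, the buyer price exceeds the seller price by 27.875: (58.4 − 0.63q) − (4.5 + 0.625q) = 27.875 → q' = 20.7371.
Δq = 42.9482 − 20.7371 = 22.2111; the wedge equals the tax, 27.875.
Welfare loss = ½ × 22.2111 × 27.875 = 309.57.

309.57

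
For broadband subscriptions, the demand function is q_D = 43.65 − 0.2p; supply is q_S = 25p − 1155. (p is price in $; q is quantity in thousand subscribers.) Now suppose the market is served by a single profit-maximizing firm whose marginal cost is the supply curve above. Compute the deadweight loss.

$728.32 thousand

In inverse form: demand p = 218.25 − 5q, supply p = 46.2 + 0.04q.
Competitive equilibrium: 218.25 − 5q = 46.2 + 0.04q → q* = 34.1369, p* = 47.56548.
Marginal revenue: MR = 218.25 − 10q. Set MR = MC: 218.25 − 10q = 46.2 + 0.04q → q_m = 17.13645.
Price p_m = 218.25 − 5·17.13645 = 132.56775; MC(q_m) = 46.2 + 0.04·17.13645 = 46.88546.
Competitive q* = 34.1369, so Δq = 17.00045; wedge = 132.56775 − 46.88546 = 85.68229.
Welfare loss = ½ × 17.00045 × 85.68229 = $728.32 thousand.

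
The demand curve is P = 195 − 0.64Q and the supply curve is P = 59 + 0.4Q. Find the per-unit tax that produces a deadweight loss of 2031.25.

65

Competitive equilibrium: 195 − 0.64Q = 59 + 0.4Q → Q* = 130.7692, P* = 111.3077.
A tax t gives ΔQ = t/1.04 and wedge t, so DWL = t²/2.08.
t²/2.08 = 2031.25 → t² = 4225 → t = 65.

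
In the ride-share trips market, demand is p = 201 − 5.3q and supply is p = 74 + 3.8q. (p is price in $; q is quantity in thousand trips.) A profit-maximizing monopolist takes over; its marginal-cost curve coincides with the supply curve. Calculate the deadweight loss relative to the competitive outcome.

Competitive equilibrium: 201 − 5.3q = 74 + 3.8q → q* = 13.956, p* = 127.033.
Marginal revenue: MR = 201 − 10.6q. Set MR = MC: 201 − 10.6q = 74 + 3.8q → q_m = 8.8194.
Price p_m = 201 − 5.3·8.8194 = 154.2572; MC(q_m) = 74 + 3.8·8.8194 = 107.5137.
Competitive q* = 13.956, so Δq = 5.1366; wedge = 154.2572 − 107.5137 = 46.7435.
The triangle = ½ × 5.1366 × 46.7435 = $120.05 thousand.

$120.05 thousand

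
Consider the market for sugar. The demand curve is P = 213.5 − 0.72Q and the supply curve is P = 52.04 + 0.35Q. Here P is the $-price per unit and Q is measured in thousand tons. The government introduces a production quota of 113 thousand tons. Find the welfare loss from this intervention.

Competitive equilibrium: 213.5 − 0.72Q = 52.04 + 0.35Q → Q* = 150.8972, P* = 104.854.
At Q = 113: demand price = 213.5 − 0.72·113 = 132.14; supply price = 52.04 + 0.35·113 = 91.59.
ΔQ = 150.8972 − 113 = 37.8972; wedge = 132.14 − 91.59 = 40.55.
DWL = ½ × 37.8972 × 40.55 = $768.37 thousand.

$768.37 thousand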